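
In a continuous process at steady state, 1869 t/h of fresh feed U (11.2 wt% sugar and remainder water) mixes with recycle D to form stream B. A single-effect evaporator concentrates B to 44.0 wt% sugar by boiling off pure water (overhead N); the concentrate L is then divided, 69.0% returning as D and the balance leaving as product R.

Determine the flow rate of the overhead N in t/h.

Overall sugar balance (none leaves overhead): sugar in fresh feed = sugar in product, i.e. 1869×0.112 = (1−0.690)·L·0.440.
L = 209.33/(0.440×0.310) = 1534.7 t/h.
Recycle D = 0.690×1534.7 = 1058.9 t/h.
Combined feed B = 1869 + 1058.9 = 2927.9 t/h.
Overhead N = B − L = 2927.9 − 1534.7 = 1393.3 t/h.

1393 t/h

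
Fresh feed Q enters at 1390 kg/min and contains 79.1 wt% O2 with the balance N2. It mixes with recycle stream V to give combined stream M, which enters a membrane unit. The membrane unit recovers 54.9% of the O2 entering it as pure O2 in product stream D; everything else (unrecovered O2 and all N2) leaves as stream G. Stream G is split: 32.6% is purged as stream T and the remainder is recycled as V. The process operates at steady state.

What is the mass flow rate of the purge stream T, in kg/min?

N2 enters only via Q and leaves only via the purge: 1390×0.209 = 0.326×(N2 in G), and the membrane unit passes all N2, so N2 in M = N2 in G = 891.13 kg/min.
O2 in M: m_A = 1390×0.791 + (1−0.326)·(1−0.549)·m_A, so m_A = 1099.5/0.6960 = 1579.7 kg/min.
G = (1−0.549)×1579.7 + 891.13 = 1603.6 kg/min.
Purge T = 0.326×1603.6 = 522.76 kg/min.

522.8 kg/min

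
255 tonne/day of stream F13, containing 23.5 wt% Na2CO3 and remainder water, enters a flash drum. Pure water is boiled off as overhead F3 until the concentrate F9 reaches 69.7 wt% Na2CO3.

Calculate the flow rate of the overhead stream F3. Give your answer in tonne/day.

169 tonne/day

Na2CO3 is conserved: 255×0.235 = 59.925 tonne/day all reports to the concentrate.
Concentrate = 59.925/(target fraction) = 85.976 tonne/day.
Overhead = 255 − 85.976 = 169.02 tonne/day.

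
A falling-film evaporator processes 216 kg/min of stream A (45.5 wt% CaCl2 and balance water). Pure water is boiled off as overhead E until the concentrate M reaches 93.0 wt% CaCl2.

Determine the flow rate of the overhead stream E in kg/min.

110.3 kg/min

CaCl2 is conserved: 216×0.455 = 98.28 kg/min all reports to the concentrate.
Concentrate = 98.28/(target fraction) = 105.68 kg/min.
Overhead = 216 − 105.68 = 110.32 kg/min.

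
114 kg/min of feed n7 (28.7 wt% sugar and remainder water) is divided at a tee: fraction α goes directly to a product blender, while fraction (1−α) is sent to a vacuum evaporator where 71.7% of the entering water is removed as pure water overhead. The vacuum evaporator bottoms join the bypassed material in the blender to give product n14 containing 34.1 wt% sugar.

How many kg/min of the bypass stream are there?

All 114×0.287 = 32.718 kg/min of sugar reaches n14, so n14 = 32.718/0.341 = 95.947 kg/min and vapour = 18.053 kg/min.
The evaporator receives (1−α)·114 of feed at 0.713 water and removes 0.717 of that water:
0.717×0.713×(1−α)×114 = 18.053
(1−α) = 18.053/58.279 = 0.3098;  α = 0.6902.
Bypass flow = 0.6902×114 = 78.687 kg/min.

78.69 kg/min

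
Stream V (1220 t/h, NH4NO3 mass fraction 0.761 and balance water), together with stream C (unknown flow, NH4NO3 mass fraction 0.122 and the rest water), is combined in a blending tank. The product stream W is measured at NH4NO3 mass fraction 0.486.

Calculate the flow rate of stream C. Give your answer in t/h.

Let C be the unknown flow. Total out = 1220 + C.
NH4NO3 balance: 928.42 + 0.122·C = 0.486·(1220 + C)
(0.122 − 0.486)·C = 0.486×1220 − 928.42 = -335.5
C = -335.5 / -0.364 = 921.7 t/h

921.7 t/h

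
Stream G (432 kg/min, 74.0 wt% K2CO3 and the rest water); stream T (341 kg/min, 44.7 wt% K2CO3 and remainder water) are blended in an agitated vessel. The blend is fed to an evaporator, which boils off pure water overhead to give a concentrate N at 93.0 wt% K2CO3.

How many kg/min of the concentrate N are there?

507.6 kg/min

K2CO3 entering = 432×0.740 + 341×0.447 = 472.11 kg/min.
All K2CO3 reports to N, so N = 472.11/0.930 = 507.64 kg/min.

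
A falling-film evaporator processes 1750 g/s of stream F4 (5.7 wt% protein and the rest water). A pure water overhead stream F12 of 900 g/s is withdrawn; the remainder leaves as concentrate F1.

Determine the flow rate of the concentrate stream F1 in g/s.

Concentrate = 1750 − 900 = 850 g/s.

850 g/s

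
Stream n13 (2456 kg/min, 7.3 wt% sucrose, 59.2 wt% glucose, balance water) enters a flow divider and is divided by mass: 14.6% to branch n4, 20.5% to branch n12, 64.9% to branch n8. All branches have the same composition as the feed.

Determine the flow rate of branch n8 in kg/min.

1594 kg/min

Branch n8 flow = 0.649×2456 = 1593.9 kg/min.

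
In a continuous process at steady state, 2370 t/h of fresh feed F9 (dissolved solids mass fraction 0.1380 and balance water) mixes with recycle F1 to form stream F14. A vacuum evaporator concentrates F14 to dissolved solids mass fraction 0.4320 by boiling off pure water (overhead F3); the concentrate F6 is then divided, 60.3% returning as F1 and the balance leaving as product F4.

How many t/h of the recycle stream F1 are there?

1150 t/h

Overall dissolved solids balance (none leaves overhead): dissolved solids in fresh feed = dissolved solids in product, i.e. 2370×0.138 = (1−0.603)·F6·0.432.
F6 = 327.06/(0.432×0.397) = 1907 t/h.
Recycle F1 = 0.603×1907 = 1149.9 t/h.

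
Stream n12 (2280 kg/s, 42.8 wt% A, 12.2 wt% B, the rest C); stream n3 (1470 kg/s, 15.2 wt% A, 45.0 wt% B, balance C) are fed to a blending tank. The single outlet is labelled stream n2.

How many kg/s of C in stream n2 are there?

C out = C in = 2280×0.450 + 1470×0.398 = 1611.1 kg/s.

1611 kg/s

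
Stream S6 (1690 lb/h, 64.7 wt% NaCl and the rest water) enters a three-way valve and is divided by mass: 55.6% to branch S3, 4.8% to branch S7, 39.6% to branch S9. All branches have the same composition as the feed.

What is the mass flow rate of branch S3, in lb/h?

939.6 lb/h

Branch S3 flow = 0.556×1690 = 939.64 lb/h.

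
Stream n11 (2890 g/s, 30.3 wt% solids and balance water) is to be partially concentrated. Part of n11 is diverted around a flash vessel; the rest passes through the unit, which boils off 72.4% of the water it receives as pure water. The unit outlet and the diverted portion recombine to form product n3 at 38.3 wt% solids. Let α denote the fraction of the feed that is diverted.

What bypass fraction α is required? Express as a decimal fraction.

0.586

All 2890×0.303 = 875.67 g/s of solids reaches n3, so n3 = 875.67/0.383 = 2286.3 g/s and vapour = 603.66 g/s.
The evaporator receives (1−α)·2890 of feed at 0.697 water and removes 0.724 of that water:
0.724×0.697×(1−α)×2890 = 603.66
(1−α) = 603.66/1458.4 = 0.4139;  α = 0.5861.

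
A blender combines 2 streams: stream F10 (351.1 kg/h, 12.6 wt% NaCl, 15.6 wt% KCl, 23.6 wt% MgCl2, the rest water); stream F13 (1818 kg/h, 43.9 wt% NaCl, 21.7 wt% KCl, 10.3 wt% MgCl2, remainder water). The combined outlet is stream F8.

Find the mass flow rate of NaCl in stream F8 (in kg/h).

842.3 kg/h

NaCl out = NaCl in = 351.1×0.126 + 1818×0.439 = 842.34 kg/h.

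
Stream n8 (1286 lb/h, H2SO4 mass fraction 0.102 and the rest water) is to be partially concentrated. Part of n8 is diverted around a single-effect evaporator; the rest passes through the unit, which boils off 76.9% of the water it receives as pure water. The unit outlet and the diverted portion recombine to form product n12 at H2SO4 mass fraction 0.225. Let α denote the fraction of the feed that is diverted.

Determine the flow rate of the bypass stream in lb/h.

All 1286×0.102 = 131.17 lb/h of H2SO4 reaches n12, so n12 = 131.17/0.225 = 582.99 lb/h and vapour = 703.01 lb/h.
The evaporator receives (1−α)·1286 of feed at 0.898 water and removes 0.769 of that water:
0.769×0.898×(1−α)×1286 = 703.01
(1−α) = 703.01/888.06 = 0.7916;  α = 0.2084.
Bypass flow = 0.2084×1286 = 267.97 lb/h.

268 lb/h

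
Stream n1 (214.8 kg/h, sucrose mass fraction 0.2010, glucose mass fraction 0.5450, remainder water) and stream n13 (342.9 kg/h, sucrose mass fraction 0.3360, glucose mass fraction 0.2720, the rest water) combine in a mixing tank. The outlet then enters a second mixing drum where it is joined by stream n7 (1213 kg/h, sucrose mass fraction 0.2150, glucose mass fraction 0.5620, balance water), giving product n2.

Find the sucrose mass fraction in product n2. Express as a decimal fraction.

0.2367

Overall, product flow = 1770.7 kg/h.
sucrose in = 214.8×0.201 + 342.9×0.336 + 1213×0.215 = 419.18 kg/h.
sucrose fraction in n2 = 0.2367.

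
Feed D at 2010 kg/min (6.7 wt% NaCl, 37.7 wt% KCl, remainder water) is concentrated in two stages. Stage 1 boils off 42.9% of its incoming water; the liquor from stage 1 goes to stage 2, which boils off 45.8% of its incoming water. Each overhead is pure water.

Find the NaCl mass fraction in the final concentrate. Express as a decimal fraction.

water in feed = 2010×0.556 = 1117.6 kg/min.
After stage 1: water left = (1−0.429)×1117.6 = 638.13; stream total = 1530.6 kg/min.
After stage 2: water left = (1−0.458)×638.13 = 345.86; final concentrate = 1238.3 kg/min.
NaCl fraction = 134.67/1238.3 = 0.109.

0.109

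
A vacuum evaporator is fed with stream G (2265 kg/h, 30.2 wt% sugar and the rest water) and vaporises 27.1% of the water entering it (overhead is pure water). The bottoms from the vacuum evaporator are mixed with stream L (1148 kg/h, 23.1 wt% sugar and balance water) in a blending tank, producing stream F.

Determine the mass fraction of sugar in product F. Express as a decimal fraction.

Vapour removed = 0.271×0.698×2265 = 428.44 kg/h; concentrate = 1836.6 kg/h.
sugar reaching the mixer = 684.03 (from concentrate) + 1148×0.231 = 949.22 kg/h.
Product flow = 1836.6 + 1148 = 2984.6 kg/h; sugar fraction = 0.3180.

0.3180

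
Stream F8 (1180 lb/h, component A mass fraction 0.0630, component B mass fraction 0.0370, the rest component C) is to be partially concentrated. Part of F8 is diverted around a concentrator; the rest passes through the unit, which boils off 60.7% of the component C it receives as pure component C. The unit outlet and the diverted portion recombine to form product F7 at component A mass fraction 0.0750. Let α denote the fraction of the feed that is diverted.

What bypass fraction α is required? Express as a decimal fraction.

0.707

All 1180×0.063 = 74.34 lb/h of component A reaches F7, so F7 = 74.34/0.075 = 991.2 lb/h and vapour = 188.8 lb/h.
The evaporator receives (1−α)·1180 of feed at 0.900 component C and removes 0.607 of that component C:
0.607×0.900×(1−α)×1180 = 188.8
(1−α) = 188.8/644.63 = 0.2929;  α = 0.7071.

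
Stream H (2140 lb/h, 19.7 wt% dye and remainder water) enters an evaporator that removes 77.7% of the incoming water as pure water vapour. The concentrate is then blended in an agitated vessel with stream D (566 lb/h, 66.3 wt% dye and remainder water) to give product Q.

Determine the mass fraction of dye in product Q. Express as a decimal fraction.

Vapour removed = 0.777×0.803×2140 = 1335.2 lb/h; concentrate = 804.79 lb/h.
dye reaching the mixer = 421.58 (from concentrate) + 566×0.663 = 796.84 lb/h.
Product flow = 804.79 + 566 = 1370.8 lb/h; dye fraction = 0.581.

0.581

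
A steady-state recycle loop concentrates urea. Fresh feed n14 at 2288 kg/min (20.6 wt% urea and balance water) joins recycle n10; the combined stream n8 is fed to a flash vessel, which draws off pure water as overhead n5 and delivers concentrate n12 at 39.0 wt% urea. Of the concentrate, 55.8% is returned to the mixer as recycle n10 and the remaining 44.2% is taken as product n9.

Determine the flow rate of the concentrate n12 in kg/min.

Overall urea balance (none leaves overhead): urea in fresh feed = urea in product, i.e. 2288×0.206 = (1−0.558)·n12·0.390.
n12 = 471.33/(0.390×0.442) = 2734.2 kg/min.

2734 kg/min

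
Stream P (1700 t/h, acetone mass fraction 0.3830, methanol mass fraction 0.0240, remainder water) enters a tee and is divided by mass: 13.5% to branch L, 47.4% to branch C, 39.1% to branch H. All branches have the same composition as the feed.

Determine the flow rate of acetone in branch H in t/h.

Branch H total = 0.391×1700 = 664.7 t/h.
acetone in H = 0.383×664.7 = 254.58 t/h.

254.6 t/h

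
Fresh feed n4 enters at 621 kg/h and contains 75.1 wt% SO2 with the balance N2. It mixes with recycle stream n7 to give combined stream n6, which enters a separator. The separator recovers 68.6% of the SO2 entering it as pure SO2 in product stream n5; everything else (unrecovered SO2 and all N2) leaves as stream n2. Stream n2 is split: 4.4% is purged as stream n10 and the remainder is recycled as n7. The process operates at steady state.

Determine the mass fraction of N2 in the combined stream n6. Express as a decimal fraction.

N2 enters only via n4 and leaves only via the purge: 621×0.249 = 0.044×(N2 in n2), and the separator passes all N2, so N2 in n6 = N2 in n2 = 3514.3 kg/h.
SO2 in n6: m_A = 621×0.751 + (1−0.044)·(1−0.686)·m_A, so m_A = 466.37/0.6998 = 666.42 kg/h.
n6 = 666.42 + 3514.3 = 4180.7 kg/h.
N2 fraction in n6 = 3514.3/4180.7 = 0.841.

0.841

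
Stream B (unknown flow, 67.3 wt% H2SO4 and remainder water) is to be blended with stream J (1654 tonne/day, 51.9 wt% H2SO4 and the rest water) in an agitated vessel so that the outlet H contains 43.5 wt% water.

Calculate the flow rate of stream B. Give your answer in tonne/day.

704.5 tonne/day

Let B be the unknown flow. Total out = 1654 + B.
water balance: 795.57 + 0.327·B = 0.435·(1654 + B)
(0.327 − 0.435)·B = 0.435×1654 − 795.57 = -76.084
B = -76.084 / -0.108 = 704.48 tonne/day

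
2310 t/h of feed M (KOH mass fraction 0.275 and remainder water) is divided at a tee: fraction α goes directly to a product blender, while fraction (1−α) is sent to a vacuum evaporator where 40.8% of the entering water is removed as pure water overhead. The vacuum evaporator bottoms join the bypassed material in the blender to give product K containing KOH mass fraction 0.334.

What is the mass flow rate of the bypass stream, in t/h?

930.5 t/h

All 2310×0.275 = 635.25 t/h of KOH reaches K, so K = 635.25/0.334 = 1901.9 t/h and vapour = 408.05 t/h.
The evaporator receives (1−α)·2310 of feed at 0.725 water and removes 0.408 of that water:
0.408×0.725×(1−α)×2310 = 408.05
(1−α) = 408.05/683.3 = 0.5972;  α = 0.4028.
Bypass flow = 0.4028×2310 = 930.51 t/h.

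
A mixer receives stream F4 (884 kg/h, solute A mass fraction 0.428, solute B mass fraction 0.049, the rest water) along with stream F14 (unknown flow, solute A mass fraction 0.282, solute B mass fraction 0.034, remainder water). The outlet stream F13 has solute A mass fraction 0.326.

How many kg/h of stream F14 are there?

2049 kg/h

Let F14 be the unknown flow. Total out = 884 + F14.
solute A balance: 378.35 + 0.282·F14 = 0.326·(884 + F14)
(0.282 − 0.326)·F14 = 0.326×884 − 378.35 = -90.168
F14 = -90.168 / -0.044 = 2049.3 kg/h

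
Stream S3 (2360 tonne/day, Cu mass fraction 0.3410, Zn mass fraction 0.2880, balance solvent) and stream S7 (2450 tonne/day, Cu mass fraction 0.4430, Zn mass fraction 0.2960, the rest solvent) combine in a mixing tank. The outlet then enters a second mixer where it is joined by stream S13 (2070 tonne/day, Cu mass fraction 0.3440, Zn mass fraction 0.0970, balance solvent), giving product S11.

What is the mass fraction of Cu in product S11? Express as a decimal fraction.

Overall, product flow = 6880 tonne/day.
Cu in = 2360×0.341 + 2450×0.443 + 2070×0.344 = 2602.2 tonne/day.
Cu fraction in S11 = 0.3782.

0.3782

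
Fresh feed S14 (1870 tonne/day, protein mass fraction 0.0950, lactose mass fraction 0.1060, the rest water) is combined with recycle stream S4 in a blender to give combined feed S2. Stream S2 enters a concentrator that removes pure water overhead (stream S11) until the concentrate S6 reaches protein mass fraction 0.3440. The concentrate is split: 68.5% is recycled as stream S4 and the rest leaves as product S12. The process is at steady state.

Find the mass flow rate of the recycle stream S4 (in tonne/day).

1123 tonne/day

Overall protein balance (none leaves overhead): protein in fresh feed = protein in product, i.e. 1870×0.095 = (1−0.685)·S6·0.344.
S6 = 177.65/(0.344×0.315) = 1639.4 tonne/day.
Recycle S4 = 0.685×1639.4 = 1123 tonne/day.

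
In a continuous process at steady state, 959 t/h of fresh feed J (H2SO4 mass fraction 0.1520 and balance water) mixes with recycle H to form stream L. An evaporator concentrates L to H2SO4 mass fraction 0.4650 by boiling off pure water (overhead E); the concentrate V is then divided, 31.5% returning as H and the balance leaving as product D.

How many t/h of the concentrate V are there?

457.6 t/h

Overall H2SO4 balance (none leaves overhead): H2SO4 in fresh feed = H2SO4 in product, i.e. 959×0.152 = (1−0.315)·V·0.465.
V = 145.77/(0.465×0.685) = 457.63 t/h.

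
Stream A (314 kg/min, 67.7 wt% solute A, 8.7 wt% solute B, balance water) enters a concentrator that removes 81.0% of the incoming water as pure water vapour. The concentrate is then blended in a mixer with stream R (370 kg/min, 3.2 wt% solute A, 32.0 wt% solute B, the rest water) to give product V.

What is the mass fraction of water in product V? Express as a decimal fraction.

0.407

Vapour removed = 0.810×0.236×314 = 60.024 kg/min; concentrate = 253.98 kg/min.
water reaching the mixer = 14.08 (from concentrate) + 370×0.648 = 253.84 kg/min.
Product flow = 253.98 + 370 = 623.98 kg/min; water fraction = 0.407.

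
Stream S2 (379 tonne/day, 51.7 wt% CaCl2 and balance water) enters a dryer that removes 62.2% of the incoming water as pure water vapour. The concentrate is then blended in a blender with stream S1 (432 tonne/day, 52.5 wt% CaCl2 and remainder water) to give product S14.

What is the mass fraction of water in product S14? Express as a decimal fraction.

0.3936

Vapour removed = 0.622×0.483×379 = 113.86 tonne/day; concentrate = 265.14 tonne/day.
water reaching the mixer = 69.196 (from concentrate) + 432×0.475 = 274.4 tonne/day.
Product flow = 265.14 + 432 = 697.14 tonne/day; water fraction = 0.3936.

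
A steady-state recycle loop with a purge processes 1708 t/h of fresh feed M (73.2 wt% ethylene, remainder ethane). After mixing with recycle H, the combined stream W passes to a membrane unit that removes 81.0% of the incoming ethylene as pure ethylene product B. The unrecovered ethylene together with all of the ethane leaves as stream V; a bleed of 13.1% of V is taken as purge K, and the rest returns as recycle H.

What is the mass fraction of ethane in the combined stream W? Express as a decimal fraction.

0.700

ethane enters only via M and leaves only via the purge: 1708×0.268 = 0.131×(ethane in V), and the membrane unit passes all ethane, so ethane in W = ethane in V = 3494.2 t/h.
ethylene in W: m_A = 1708×0.732 + (1−0.131)·(1−0.810)·m_A, so m_A = 1250.3/0.8349 = 1497.5 t/h.
W = 1497.5 + 3494.2 = 4991.7 t/h.
ethane fraction in W = 3494.2/4991.7 = 0.700.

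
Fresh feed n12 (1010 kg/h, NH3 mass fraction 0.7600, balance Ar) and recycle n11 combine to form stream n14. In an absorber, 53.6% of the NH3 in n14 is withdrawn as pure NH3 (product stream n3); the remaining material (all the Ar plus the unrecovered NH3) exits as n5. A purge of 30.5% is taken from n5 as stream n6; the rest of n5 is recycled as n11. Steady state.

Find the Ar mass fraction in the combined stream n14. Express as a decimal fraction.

0.4123

Ar enters only via n12 and leaves only via the purge: 1010×0.240 = 0.305×(Ar in n5), and the absorber passes all Ar, so Ar in n14 = Ar in n5 = 794.75 kg/h.
NH3 in n14: m_A = 1010×0.760 + (1−0.305)·(1−0.536)·m_A, so m_A = 767.6/0.6775 = 1133 kg/h.
n14 = 1133 + 794.75 = 1927.7 kg/h.
Ar fraction in n14 = 794.75/1927.7 = 0.4123.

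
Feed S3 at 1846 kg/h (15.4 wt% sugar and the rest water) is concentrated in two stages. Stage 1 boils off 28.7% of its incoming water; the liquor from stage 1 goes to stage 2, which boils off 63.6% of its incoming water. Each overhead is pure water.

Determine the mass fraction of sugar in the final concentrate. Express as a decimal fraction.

0.412

water in feed = 1846×0.846 = 1561.7 kg/h.
After stage 1: water left = (1−0.287)×1561.7 = 1113.5; stream total = 1397.8 kg/h.
After stage 2: water left = (1−0.636)×1113.5 = 405.32; final concentrate = 689.6 kg/h.
sugar fraction = 284.28/689.6 = 0.412.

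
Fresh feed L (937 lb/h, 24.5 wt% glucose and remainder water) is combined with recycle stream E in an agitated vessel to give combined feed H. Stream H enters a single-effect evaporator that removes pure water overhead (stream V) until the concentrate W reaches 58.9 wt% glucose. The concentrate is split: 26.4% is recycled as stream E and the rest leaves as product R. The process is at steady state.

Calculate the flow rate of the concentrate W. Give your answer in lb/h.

Overall glucose balance (none leaves overhead): glucose in fresh feed = glucose in product, i.e. 937×0.245 = (1−0.264)·W·0.589.
W = 229.56/(0.589×0.736) = 529.56 lb/h.

529.6 lb/h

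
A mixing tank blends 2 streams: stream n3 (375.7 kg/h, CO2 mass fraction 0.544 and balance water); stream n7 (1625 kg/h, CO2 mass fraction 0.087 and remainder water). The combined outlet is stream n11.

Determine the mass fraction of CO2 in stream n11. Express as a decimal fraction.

Total flow out = 375.7 + 1625 = 2000.7 kg/h.
CO2 in = 375.7×0.544 + 1625×0.087 = 345.76 kg/h.
CO2 mass fraction in n11 = 345.76/2000.7 = 0.173.

0.173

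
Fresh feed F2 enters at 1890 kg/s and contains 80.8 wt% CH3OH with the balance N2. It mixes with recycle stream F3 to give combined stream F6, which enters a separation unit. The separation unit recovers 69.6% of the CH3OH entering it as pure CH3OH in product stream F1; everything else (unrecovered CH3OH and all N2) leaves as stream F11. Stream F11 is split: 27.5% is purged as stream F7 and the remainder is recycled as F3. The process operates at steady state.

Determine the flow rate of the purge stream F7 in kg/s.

526.6 kg/s

N2 enters only via F2 and leaves only via the purge: 1890×0.192 = 0.275×(N2 in F11), and the separation unit passes all N2, so N2 in F6 = N2 in F11 = 1319.6 kg/s.
CH3OH in F6: m_A = 1890×0.808 + (1−0.275)·(1−0.696)·m_A, so m_A = 1527.1/0.7796 = 1958.9 kg/s.
F11 = (1−0.696)×1958.9 + 1319.6 = 1915.1 kg/s.
Purge F7 = 0.275×1915.1 = 526.64 kg/s.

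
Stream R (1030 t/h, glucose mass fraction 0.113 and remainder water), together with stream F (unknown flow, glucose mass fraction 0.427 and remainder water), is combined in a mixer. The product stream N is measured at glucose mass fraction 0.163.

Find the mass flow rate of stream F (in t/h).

Let F be the unknown flow. Total out = 1030 + F.
glucose balance: 116.39 + 0.427·F = 0.163·(1030 + F)
(0.427 − 0.163)·F = 0.163×1030 − 116.39 = 51.5
F = 51.5 / 0.264 = 195.08 t/h

195.1 t/h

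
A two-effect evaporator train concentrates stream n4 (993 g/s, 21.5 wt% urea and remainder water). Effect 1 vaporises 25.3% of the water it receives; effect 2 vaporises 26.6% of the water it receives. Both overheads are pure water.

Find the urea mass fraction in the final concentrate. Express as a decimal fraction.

0.333

water in feed = 993×0.785 = 779.5 g/s.
After stage 1: water left = (1−0.253)×779.5 = 582.29; stream total = 795.79 g/s.
After stage 2: water left = (1−0.266)×582.29 = 427.4; final concentrate = 640.9 g/s.
urea fraction = 213.5/640.9 = 0.333.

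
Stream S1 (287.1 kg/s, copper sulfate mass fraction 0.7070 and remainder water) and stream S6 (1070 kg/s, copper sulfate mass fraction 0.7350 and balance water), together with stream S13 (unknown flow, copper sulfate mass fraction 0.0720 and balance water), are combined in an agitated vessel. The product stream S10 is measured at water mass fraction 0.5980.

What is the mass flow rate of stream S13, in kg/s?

Let S13 be the unknown flow. Total out = 1357.1 + S13.
water balance: 367.67 + 0.928·S13 = 0.598·(1357.1 + S13)
(0.928 − 0.598)·S13 = 0.598×1357.1 − 367.67 = 443.88
S13 = 443.88 / 0.330 = 1345.1 kg/s

1345 kg/s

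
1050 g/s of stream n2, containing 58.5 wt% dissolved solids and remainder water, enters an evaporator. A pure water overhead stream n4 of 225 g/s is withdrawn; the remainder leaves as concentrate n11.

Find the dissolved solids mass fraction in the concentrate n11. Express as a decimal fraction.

0.745

dissolved solids is not removed: 1050×0.585 = 614.25 g/s of dissolved solids enters n11.
Concentrate = 1050 − 225 = 825 g/s.
Mass fraction = 614.25/825 = 0.745.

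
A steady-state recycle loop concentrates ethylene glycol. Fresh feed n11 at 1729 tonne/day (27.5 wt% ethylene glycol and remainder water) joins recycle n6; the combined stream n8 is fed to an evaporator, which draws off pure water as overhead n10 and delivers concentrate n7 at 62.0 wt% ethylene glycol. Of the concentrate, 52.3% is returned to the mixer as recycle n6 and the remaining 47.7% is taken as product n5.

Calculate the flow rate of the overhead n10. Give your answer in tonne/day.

Overall ethylene glycol balance (none leaves overhead): ethylene glycol in fresh feed = ethylene glycol in product, i.e. 1729×0.275 = (1−0.523)·n7·0.620.
n7 = 475.48/(0.620×0.477) = 1607.7 tonne/day.
Recycle n6 = 0.523×1607.7 = 840.85 tonne/day.
Combined feed n8 = 1729 + 840.85 = 2569.9 tonne/day.
Overhead n10 = n8 − n7 = 2569.9 − 1607.7 = 962.1 tonne/day.

962.1 tonne/day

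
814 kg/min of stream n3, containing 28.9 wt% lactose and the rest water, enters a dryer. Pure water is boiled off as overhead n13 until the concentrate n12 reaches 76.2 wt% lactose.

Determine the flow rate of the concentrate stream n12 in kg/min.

lactose is conserved: 814×0.289 = 235.25 kg/min all reports to the concentrate.
Concentrate = 235.25/(target fraction) = 308.72 kg/min.

308.7 kg/min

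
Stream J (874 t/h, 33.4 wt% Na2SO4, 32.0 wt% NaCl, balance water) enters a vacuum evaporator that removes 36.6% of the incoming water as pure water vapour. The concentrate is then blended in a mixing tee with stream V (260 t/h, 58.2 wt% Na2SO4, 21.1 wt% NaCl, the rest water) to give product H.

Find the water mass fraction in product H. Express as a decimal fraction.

0.2399

Vapour removed = 0.366×0.346×874 = 110.68 t/h; concentrate = 763.32 t/h.
water reaching the mixer = 191.72 (from concentrate) + 260×0.207 = 245.54 t/h.
Product flow = 763.32 + 260 = 1023.3 t/h; water fraction = 0.2399.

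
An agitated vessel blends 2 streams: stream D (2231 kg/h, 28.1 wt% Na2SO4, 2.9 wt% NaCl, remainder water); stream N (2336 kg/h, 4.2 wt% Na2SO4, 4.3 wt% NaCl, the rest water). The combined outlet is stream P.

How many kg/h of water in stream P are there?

water out = water in = 2231×0.690 + 2336×0.915 = 3676.8 kg/h.

3677 kg/h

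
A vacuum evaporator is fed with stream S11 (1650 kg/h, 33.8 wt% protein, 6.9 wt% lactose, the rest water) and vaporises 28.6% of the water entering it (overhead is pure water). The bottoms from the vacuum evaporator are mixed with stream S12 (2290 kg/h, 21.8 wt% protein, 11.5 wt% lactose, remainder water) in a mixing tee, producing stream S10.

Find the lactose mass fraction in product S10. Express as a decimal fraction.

0.103

Vapour removed = 0.286×0.593×1650 = 279.84 kg/h; concentrate = 1370.2 kg/h.
lactose reaching the mixer = 113.85 (from concentrate) + 2290×0.115 = 377.2 kg/h.
Product flow = 1370.2 + 2290 = 3660.2 kg/h; lactose fraction = 0.103.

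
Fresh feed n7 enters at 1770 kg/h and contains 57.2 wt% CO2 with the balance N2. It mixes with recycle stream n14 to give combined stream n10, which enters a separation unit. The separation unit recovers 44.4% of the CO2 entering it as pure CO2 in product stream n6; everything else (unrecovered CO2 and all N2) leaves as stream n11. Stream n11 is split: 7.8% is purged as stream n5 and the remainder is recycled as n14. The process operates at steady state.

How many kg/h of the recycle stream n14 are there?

10020 kg/h

N2 enters only via n7 and leaves only via the purge: 1770×0.428 = 0.078×(N2 in n11), and the separation unit passes all N2, so N2 in n10 = N2 in n11 = 9712.3 kg/h.
CO2 in n10: m_A = 1770×0.572 + (1−0.078)·(1−0.444)·m_A, so m_A = 1012.4/0.4874 = 2077.4 kg/h.
n11 = (1−0.444)×2077.4 + 9712.3 = 10867 kg/h.
Recycle n14 = (1−0.078)×10867 = 10020 kg/h.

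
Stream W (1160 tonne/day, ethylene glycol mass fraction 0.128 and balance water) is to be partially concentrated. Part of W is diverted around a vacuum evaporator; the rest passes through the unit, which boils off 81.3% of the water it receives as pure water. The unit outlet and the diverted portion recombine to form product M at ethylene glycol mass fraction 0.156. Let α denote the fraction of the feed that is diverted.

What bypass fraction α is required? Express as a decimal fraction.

0.747

All 1160×0.128 = 148.48 tonne/day of ethylene glycol reaches M, so M = 148.48/0.156 = 951.79 tonne/day and vapour = 208.21 tonne/day.
The evaporator receives (1−α)·1160 of feed at 0.872 water and removes 0.813 of that water:
0.813×0.872×(1−α)×1160 = 208.21
(1−α) = 208.21/822.37 = 0.2532;  α = 0.7468.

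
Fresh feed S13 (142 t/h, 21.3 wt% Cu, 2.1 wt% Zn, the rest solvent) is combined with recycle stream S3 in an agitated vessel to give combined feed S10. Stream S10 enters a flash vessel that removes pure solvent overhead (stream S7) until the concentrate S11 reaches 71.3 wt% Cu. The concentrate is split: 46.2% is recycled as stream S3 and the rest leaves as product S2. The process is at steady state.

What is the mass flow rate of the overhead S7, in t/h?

Overall Cu balance (none leaves overhead): Cu in fresh feed = Cu in product, i.e. 142×0.213 = (1−0.462)·S11·0.713.
S11 = 30.246/(0.713×0.538) = 78.849 t/h.
Recycle S3 = 0.462×78.849 = 36.428 t/h.
Combined feed S10 = 142 + 36.428 = 178.43 t/h.
Overhead S7 = S10 − S11 = 178.43 − 78.849 = 99.579 t/h.

99.58 t/h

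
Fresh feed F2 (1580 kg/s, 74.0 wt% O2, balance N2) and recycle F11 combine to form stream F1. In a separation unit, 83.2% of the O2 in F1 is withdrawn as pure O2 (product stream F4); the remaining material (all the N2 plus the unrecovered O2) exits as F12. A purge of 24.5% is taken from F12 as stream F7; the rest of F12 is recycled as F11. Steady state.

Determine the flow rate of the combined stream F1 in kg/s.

3016 kg/s

N2 enters only via F2 and leaves only via the purge: 1580×0.260 = 0.245×(N2 in F12), and the separation unit passes all N2, so N2 in F1 = N2 in F12 = 1676.7 kg/s.
O2 in F1: m_A = 1580×0.740 + (1−0.245)·(1−0.832)·m_A, so m_A = 1169.2/0.8732 = 1339 kg/s.
F1 = 1339 + 1676.7 = 3015.8 kg/s.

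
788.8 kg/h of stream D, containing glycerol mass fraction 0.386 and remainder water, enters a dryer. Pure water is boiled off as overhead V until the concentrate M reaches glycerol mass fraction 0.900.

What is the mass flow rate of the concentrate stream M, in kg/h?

338.3 kg/h

glycerol is conserved: 788.8×0.386 = 304.48 kg/h all reports to the concentrate.
Concentrate = 304.48/(target fraction) = 338.31 kg/h.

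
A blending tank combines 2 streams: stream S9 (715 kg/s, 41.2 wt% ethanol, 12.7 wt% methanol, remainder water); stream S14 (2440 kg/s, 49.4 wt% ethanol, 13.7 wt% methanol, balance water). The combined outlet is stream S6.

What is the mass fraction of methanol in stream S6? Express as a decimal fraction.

0.135

Total flow out = 715 + 2440 = 3155 kg/s.
methanol in = 715×0.127 + 2440×0.137 = 425.09 kg/s.
methanol mass fraction in S6 = 425.09/3155 = 0.135.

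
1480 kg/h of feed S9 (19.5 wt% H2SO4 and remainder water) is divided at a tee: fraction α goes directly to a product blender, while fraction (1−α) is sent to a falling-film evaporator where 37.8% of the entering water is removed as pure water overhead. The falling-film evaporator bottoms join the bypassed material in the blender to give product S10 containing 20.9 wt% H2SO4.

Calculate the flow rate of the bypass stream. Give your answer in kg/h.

1154 kg/h

All 1480×0.195 = 288.6 kg/h of H2SO4 reaches S10, so S10 = 288.6/0.209 = 1380.9 kg/h and vapour = 99.139 kg/h.
The evaporator receives (1−α)·1480 of feed at 0.805 water and removes 0.378 of that water:
0.378×0.805×(1−α)×1480 = 99.139
(1−α) = 99.139/450.35 = 0.2201;  α = 0.7799.
Bypass flow = 0.7799×1480 = 1154.2 kg/h.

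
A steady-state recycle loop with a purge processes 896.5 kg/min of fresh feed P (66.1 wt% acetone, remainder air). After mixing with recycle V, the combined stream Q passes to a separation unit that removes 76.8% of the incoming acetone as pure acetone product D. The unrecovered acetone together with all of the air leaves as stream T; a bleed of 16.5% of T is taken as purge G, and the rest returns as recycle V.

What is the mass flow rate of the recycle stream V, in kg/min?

1680 kg/min

air enters only via P and leaves only via the purge: 896.5×0.339 = 0.165×(air in T), and the separation unit passes all air, so air in Q = air in T = 1841.9 kg/min.
acetone in Q: m_A = 896.5×0.661 + (1−0.165)·(1−0.768)·m_A, so m_A = 592.59/0.8063 = 734.96 kg/min.
T = (1−0.768)×734.96 + 1841.9 = 2012.4 kg/min.
Recycle V = (1−0.165)×2012.4 = 1680.4 kg/min.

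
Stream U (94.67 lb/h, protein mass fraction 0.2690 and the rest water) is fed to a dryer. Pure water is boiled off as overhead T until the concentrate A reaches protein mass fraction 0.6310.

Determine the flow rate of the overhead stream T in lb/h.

54.31 lb/h

protein is conserved: 94.67×0.269 = 25.466 lb/h all reports to the concentrate.
Concentrate = 25.466/(target fraction) = 40.359 lb/h.
Overhead = 94.67 − 40.359 = 54.311 lb/h.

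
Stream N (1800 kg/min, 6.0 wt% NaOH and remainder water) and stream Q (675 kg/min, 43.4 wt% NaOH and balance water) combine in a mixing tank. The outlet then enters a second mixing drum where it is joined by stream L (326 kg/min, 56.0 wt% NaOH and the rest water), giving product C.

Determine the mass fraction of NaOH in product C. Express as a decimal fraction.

Overall, product flow = 2801 kg/min.
NaOH in = 1800×0.060 + 675×0.434 + 326×0.560 = 583.51 kg/min.
NaOH fraction in C = 0.2083.

0.2083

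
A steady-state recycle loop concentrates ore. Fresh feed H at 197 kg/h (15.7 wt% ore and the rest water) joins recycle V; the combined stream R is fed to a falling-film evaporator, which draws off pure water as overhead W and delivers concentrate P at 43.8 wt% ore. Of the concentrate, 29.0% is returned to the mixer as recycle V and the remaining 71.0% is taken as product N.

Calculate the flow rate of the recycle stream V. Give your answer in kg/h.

28.84 kg/h

Overall ore balance (none leaves overhead): ore in fresh feed = ore in product, i.e. 197×0.157 = (1−0.290)·P·0.438.
P = 30.929/(0.438×0.710) = 99.457 kg/h.
Recycle V = 0.290×99.457 = 28.842 kg/h.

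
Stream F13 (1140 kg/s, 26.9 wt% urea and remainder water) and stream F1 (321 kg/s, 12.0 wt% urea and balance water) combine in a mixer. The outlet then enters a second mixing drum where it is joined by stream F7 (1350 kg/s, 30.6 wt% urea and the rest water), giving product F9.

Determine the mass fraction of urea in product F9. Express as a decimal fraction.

Overall, product flow = 2811 kg/s.
urea in = 1140×0.269 + 321×0.120 + 1350×0.306 = 758.28 kg/s.
urea fraction in F9 = 0.270.

0.270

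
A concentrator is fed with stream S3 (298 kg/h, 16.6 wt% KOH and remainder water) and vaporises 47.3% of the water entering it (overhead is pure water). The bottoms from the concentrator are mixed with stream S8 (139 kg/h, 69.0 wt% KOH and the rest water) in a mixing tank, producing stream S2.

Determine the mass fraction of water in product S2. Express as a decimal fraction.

Vapour removed = 0.473×0.834×298 = 117.56 kg/h; concentrate = 180.44 kg/h.
water reaching the mixer = 130.98 (from concentrate) + 139×0.310 = 174.07 kg/h.
Product flow = 180.44 + 139 = 319.44 kg/h; water fraction = 0.5449.

0.5449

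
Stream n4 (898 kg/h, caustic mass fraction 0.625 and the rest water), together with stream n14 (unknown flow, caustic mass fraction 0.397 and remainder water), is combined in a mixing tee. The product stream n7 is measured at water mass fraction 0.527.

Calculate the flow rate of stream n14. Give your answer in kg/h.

Let n14 be the unknown flow. Total out = 898 + n14.
water balance: 336.75 + 0.603·n14 = 0.527·(898 + n14)
(0.603 − 0.527)·n14 = 0.527×898 − 336.75 = 136.5
n14 = 136.5 / 0.076 = 1796 kg/h

1796 kg/h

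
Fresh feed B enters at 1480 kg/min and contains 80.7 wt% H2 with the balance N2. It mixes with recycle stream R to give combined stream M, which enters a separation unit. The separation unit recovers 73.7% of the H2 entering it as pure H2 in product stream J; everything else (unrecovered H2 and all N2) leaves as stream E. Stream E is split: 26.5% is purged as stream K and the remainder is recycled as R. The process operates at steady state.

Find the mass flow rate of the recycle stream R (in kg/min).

N2 enters only via B and leaves only via the purge: 1480×0.193 = 0.265×(N2 in E), and the separation unit passes all N2, so N2 in M = N2 in E = 1077.9 kg/min.
H2 in M: m_A = 1480×0.807 + (1−0.265)·(1−0.737)·m_A, so m_A = 1194.4/0.8067 = 1480.6 kg/min.
E = (1−0.737)×1480.6 + 1077.9 = 1467.3 kg/min.
Recycle R = (1−0.265)×1467.3 = 1078.4 kg/min.

1078 kg/min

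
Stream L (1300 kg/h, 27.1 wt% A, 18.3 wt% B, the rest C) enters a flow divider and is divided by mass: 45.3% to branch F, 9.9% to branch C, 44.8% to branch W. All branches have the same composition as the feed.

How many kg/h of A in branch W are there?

Branch W total = 0.448×1300 = 582.4 kg/h.
A in W = 0.271×582.4 = 157.83 kg/h.

157.8 kg/h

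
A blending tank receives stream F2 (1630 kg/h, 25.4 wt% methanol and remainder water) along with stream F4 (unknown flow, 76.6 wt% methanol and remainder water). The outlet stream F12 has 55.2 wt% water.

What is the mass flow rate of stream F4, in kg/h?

Let F4 be the unknown flow. Total out = 1630 + F4.
water balance: 1216 + 0.234·F4 = 0.552·(1630 + F4)
(0.234 − 0.552)·F4 = 0.552×1630 − 1216 = -316.22
F4 = -316.22 / -0.318 = 994.4 kg/h

994.4 kg/h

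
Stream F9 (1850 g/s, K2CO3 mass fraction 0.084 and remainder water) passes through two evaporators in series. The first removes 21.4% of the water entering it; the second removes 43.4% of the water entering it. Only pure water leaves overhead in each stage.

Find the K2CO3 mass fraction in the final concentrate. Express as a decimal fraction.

water in feed = 1850×0.916 = 1694.6 g/s.
After stage 1: water left = (1−0.214)×1694.6 = 1332; stream total = 1487.4 g/s.
After stage 2: water left = (1−0.434)×1332 = 753.89; final concentrate = 909.29 g/s.
K2CO3 fraction = 155.4/909.29 = 0.171.

0.171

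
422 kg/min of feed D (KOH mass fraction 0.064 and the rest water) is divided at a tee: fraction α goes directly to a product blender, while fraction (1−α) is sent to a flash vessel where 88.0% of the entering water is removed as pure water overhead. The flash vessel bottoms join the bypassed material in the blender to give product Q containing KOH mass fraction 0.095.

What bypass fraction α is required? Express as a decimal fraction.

0.604

All 422×0.064 = 27.008 kg/min of KOH reaches Q, so Q = 27.008/0.095 = 284.29 kg/min and vapour = 137.71 kg/min.
The evaporator receives (1−α)·422 of feed at 0.936 water and removes 0.880 of that water:
0.880×0.936×(1−α)×422 = 137.71
(1−α) = 137.71/347.59 = 0.3962;  α = 0.6038.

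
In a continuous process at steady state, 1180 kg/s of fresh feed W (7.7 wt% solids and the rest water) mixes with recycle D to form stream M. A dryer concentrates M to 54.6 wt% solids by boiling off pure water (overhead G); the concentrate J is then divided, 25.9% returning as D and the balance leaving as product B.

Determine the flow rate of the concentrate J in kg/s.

224.6 kg/s

Overall solids balance (none leaves overhead): solids in fresh feed = solids in product, i.e. 1180×0.077 = (1−0.259)·J·0.546.
J = 90.86/(0.546×0.741) = 224.58 kg/s.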